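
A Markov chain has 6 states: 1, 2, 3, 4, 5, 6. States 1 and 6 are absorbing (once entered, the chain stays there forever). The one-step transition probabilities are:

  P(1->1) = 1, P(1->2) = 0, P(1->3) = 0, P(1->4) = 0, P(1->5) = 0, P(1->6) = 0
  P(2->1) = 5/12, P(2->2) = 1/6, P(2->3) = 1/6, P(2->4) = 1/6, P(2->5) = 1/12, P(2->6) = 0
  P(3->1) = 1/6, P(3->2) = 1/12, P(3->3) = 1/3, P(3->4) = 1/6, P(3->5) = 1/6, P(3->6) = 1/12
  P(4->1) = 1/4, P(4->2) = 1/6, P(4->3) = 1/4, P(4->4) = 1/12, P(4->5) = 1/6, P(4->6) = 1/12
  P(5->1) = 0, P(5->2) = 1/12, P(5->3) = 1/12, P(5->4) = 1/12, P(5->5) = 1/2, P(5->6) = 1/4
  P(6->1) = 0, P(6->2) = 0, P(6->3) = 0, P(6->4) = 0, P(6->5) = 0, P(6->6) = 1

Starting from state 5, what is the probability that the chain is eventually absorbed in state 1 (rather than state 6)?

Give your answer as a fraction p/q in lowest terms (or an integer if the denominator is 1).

Let a_i = P(absorbed in 1 | start in state i).
Boundary conditions: a_1 = 1, a_6 = 0.
For each transient state i, a_i = sum_j P(i->j) * a_j:
  a_2 = 5/12*a_1 + 1/6*a_2 + 1/6*a_3 + 1/6*a_4 + 1/12*a_5 + 0*a_6
  a_3 = 1/6*a_1 + 1/12*a_2 + 1/3*a_3 + 1/6*a_4 + 1/6*a_5 + 1/12*a_6
  a_4 = 1/4*a_1 + 1/6*a_2 + 1/4*a_3 + 1/12*a_4 + 1/6*a_5 + 1/12*a_6
  a_5 = 0*a_1 + 1/12*a_2 + 1/12*a_3 + 1/12*a_4 + 1/2*a_5 + 1/4*a_6

Substituting a_1 = 1 and a_6 = 0, rearrange to (I - Q) a = r where r[i] = P(i -> 1):
  [5/6, -1/6, -1/6, -1/12] . (a_2, a_3, a_4, a_5) = 5/12
  [-1/12, 2/3, -1/6, -1/6] . (a_2, a_3, a_4, a_5) = 1/6
  [-1/6, -1/4, 11/12, -1/6] . (a_2, a_3, a_4, a_5) = 1/4
  [-1/12, -1/12, -1/12, 1/2] . (a_2, a_3, a_4, a_5) = 0

Solving yields:
  a_2 = 1487/1910
  a_3 = 2253/3820
  a_4 = 2429/3820
  a_5 = 319/955

Starting state is 5, so the absorption probability is a_5 = 319/955.

Answer: 319/955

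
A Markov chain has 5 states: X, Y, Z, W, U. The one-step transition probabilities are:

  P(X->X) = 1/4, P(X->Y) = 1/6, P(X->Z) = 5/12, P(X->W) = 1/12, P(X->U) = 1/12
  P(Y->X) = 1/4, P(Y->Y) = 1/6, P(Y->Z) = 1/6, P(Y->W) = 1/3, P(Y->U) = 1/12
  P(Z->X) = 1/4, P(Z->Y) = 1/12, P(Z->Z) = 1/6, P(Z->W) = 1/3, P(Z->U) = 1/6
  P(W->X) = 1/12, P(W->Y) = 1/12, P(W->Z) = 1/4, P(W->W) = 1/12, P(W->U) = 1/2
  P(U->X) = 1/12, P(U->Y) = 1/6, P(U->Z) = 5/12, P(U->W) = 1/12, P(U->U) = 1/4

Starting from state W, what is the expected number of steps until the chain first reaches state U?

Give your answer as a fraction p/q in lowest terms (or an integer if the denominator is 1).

Answer: 2724/821

Derivation:
Let h_i = expected steps to first reach U from state i.
Boundary: h_U = 0.
First-step equations for the other states:
  h_X = 1 + 1/4*h_X + 1/6*h_Y + 5/12*h_Z + 1/12*h_W + 1/12*h_U
  h_Y = 1 + 1/4*h_X + 1/6*h_Y + 1/6*h_Z + 1/3*h_W + 1/12*h_U
  h_Z = 1 + 1/4*h_X + 1/12*h_Y + 1/6*h_Z + 1/3*h_W + 1/6*h_U
  h_W = 1 + 1/12*h_X + 1/12*h_Y + 1/4*h_Z + 1/12*h_W + 1/2*h_U

Substituting h_U = 0 and rearranging gives the linear system (I - Q) h = 1:
  [3/4, -1/6, -5/12, -1/12] . (h_X, h_Y, h_Z, h_W) = 1
  [-1/4, 5/6, -1/6, -1/3] . (h_X, h_Y, h_Z, h_W) = 1
  [-1/4, -1/12, 5/6, -1/3] . (h_X, h_Y, h_Z, h_W) = 1
  [-1/12, -1/12, -1/4, 11/12] . (h_X, h_Y, h_Z, h_W) = 1

Solving yields:
  h_X = 4452/821
  h_Y = 4176/821
  h_Z = 3828/821
  h_W = 2724/821

Starting state is W, so the expected hitting time is h_W = 2724/821.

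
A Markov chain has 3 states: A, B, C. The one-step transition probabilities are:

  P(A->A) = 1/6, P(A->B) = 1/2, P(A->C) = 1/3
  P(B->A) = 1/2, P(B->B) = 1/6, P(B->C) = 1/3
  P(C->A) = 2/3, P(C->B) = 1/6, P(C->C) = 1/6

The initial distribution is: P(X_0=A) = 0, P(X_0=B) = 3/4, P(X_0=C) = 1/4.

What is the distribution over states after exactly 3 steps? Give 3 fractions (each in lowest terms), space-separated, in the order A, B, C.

Answer: 367/864 125/432 247/864

Derivation:
Propagating the distribution step by step (d_{t+1} = d_t * P):
d_0 = (A=0, B=3/4, C=1/4)
  d_1[A] = 0*1/6 + 3/4*1/2 + 1/4*2/3 = 13/24
  d_1[B] = 0*1/2 + 3/4*1/6 + 1/4*1/6 = 1/6
  d_1[C] = 0*1/3 + 3/4*1/3 + 1/4*1/6 = 7/24
d_1 = (A=13/24, B=1/6, C=7/24)
  d_2[A] = 13/24*1/6 + 1/6*1/2 + 7/24*2/3 = 53/144
  d_2[B] = 13/24*1/2 + 1/6*1/6 + 7/24*1/6 = 25/72
  d_2[C] = 13/24*1/3 + 1/6*1/3 + 7/24*1/6 = 41/144
d_2 = (A=53/144, B=25/72, C=41/144)
  d_3[A] = 53/144*1/6 + 25/72*1/2 + 41/144*2/3 = 367/864
  d_3[B] = 53/144*1/2 + 25/72*1/6 + 41/144*1/6 = 125/432
  d_3[C] = 53/144*1/3 + 25/72*1/3 + 41/144*1/6 = 247/864
d_3 = (A=367/864, B=125/432, C=247/864)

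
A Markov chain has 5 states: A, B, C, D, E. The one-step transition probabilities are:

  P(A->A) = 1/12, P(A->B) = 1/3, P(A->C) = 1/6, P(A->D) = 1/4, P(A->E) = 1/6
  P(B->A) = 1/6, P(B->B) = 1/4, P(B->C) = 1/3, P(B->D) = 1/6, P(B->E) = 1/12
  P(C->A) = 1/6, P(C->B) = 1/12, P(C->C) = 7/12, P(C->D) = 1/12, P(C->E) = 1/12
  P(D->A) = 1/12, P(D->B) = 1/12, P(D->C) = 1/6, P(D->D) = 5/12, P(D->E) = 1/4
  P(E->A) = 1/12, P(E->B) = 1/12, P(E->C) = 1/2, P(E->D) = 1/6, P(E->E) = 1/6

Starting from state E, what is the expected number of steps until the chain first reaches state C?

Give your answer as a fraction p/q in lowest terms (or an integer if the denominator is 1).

Let h_i = expected steps to first reach C from state i.
Boundary: h_C = 0.
First-step equations for the other states:
  h_A = 1 + 1/12*h_A + 1/3*h_B + 1/6*h_C + 1/4*h_D + 1/6*h_E
  h_B = 1 + 1/6*h_A + 1/4*h_B + 1/3*h_C + 1/6*h_D + 1/12*h_E
  h_D = 1 + 1/12*h_A + 1/12*h_B + 1/6*h_C + 5/12*h_D + 1/4*h_E
  h_E = 1 + 1/12*h_A + 1/12*h_B + 1/2*h_C + 1/6*h_D + 1/6*h_E

Substituting h_C = 0 and rearranging gives the linear system (I - Q) h = 1:
  [11/12, -1/3, -1/4, -1/6] . (h_A, h_B, h_D, h_E) = 1
  [-1/6, 3/4, -1/6, -1/12] . (h_A, h_B, h_D, h_E) = 1
  [-1/12, -1/12, 7/12, -1/4] . (h_A, h_B, h_D, h_E) = 1
  [-1/12, -1/12, -1/6, 5/6] . (h_A, h_B, h_D, h_E) = 1

Solving yields:
  h_A = 4521/1168
  h_B = 3927/1168
  h_D = 4563/1168
  h_E = 3159/1168

Starting state is E, so the expected hitting time is h_E = 3159/1168.

Answer: 3159/1168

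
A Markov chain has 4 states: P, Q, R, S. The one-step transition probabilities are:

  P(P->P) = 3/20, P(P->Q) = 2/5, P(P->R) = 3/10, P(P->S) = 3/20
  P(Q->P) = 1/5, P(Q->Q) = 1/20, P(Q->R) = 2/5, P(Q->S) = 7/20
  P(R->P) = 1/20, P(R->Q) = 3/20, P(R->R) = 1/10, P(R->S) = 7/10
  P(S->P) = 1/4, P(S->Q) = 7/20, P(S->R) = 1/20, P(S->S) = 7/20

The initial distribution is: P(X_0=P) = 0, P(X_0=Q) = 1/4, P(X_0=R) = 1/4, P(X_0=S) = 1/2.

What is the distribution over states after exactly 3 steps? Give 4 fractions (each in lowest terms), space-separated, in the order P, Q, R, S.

Answer: 5801/32000 3909/16000 3173/16000 2407/6400

Derivation:
Propagating the distribution step by step (d_{t+1} = d_t * P):
d_0 = (P=0, Q=1/4, R=1/4, S=1/2)
  d_1[P] = 0*3/20 + 1/4*1/5 + 1/4*1/20 + 1/2*1/4 = 3/16
  d_1[Q] = 0*2/5 + 1/4*1/20 + 1/4*3/20 + 1/2*7/20 = 9/40
  d_1[R] = 0*3/10 + 1/4*2/5 + 1/4*1/10 + 1/2*1/20 = 3/20
  d_1[S] = 0*3/20 + 1/4*7/20 + 1/4*7/10 + 1/2*7/20 = 7/16
d_1 = (P=3/16, Q=9/40, R=3/20, S=7/16)
  d_2[P] = 3/16*3/20 + 9/40*1/5 + 3/20*1/20 + 7/16*1/4 = 19/100
  d_2[Q] = 3/16*2/5 + 9/40*1/20 + 3/20*3/20 + 7/16*7/20 = 419/1600
  d_2[R] = 3/16*3/10 + 9/40*2/5 + 3/20*1/10 + 7/16*1/20 = 293/1600
  d_2[S] = 3/16*3/20 + 9/40*7/20 + 3/20*7/10 + 7/16*7/20 = 73/200
d_2 = (P=19/100, Q=419/1600, R=293/1600, S=73/200)
  d_3[P] = 19/100*3/20 + 419/1600*1/5 + 293/1600*1/20 + 73/200*1/4 = 5801/32000
  d_3[Q] = 19/100*2/5 + 419/1600*1/20 + 293/1600*3/20 + 73/200*7/20 = 3909/16000
  d_3[R] = 19/100*3/10 + 419/1600*2/5 + 293/1600*1/10 + 73/200*1/20 = 3173/16000
  d_3[S] = 19/100*3/20 + 419/1600*7/20 + 293/1600*7/10 + 73/200*7/20 = 2407/6400
d_3 = (P=5801/32000, Q=3909/16000, R=3173/16000, S=2407/6400)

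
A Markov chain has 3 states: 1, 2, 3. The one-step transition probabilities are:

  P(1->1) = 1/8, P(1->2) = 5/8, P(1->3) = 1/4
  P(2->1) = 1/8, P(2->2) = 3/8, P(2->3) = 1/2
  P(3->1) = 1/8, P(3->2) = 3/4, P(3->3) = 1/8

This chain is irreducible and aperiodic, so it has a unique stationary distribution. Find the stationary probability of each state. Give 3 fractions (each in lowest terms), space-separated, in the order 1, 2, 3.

Answer: 1/8 47/88 15/44

Derivation:
The stationary distribution satisfies pi = pi * P, i.e.:
  pi_1 = 1/8*pi_1 + 1/8*pi_2 + 1/8*pi_3
  pi_2 = 5/8*pi_1 + 3/8*pi_2 + 3/4*pi_3
  pi_3 = 1/4*pi_1 + 1/2*pi_2 + 1/8*pi_3
with normalization: pi_1 + pi_2 + pi_3 = 1.

Using the first 2 balance equations plus normalization, the linear system A*pi = b is:
  [-7/8, 1/8, 1/8] . pi = 0
  [5/8, -5/8, 3/4] . pi = 0
  [1, 1, 1] . pi = 1

Solving yields:
  pi_1 = 1/8
  pi_2 = 47/88
  pi_3 = 15/44

Verification (pi * P):
  1/8*1/8 + 47/88*1/8 + 15/44*1/8 = 1/8 = pi_1  (ok)
  1/8*5/8 + 47/88*3/8 + 15/44*3/4 = 47/88 = pi_2  (ok)
  1/8*1/4 + 47/88*1/2 + 15/44*1/8 = 15/44 = pi_3  (ok)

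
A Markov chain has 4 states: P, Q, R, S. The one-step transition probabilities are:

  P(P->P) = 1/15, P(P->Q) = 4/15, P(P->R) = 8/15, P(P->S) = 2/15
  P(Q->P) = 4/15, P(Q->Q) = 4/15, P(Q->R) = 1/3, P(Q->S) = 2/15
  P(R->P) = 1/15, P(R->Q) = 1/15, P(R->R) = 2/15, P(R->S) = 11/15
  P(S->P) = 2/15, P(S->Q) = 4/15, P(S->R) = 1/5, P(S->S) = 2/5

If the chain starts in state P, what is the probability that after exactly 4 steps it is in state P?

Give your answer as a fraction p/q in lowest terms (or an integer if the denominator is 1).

Answer: 1393/10125

Derivation:
Computing P^4 by repeated multiplication:
P^1 =
  P: [1/15, 4/15, 8/15, 2/15]
  Q: [4/15, 4/15, 1/3, 2/15]
  R: [1/15, 1/15, 2/15, 11/15]
  S: [2/15, 4/15, 1/5, 2/5]
P^2 =
  P: [29/225, 4/25, 2/9, 22/45]
  Q: [29/225, 1/5, 68/225, 83/225]
  R: [29/225, 6/25, 2/9, 92/225]
  S: [11/75, 17/75, 4/15, 9/25]
P^3 =
  P: [443/3375, 2/9, 842/3375, 268/675]
  Q: [443/3375, 232/1125, 842/3375, 1394/3375]
  R: [479/3375, 2/9, 878/3375, 1268/3375]
  S: [17/125, 16/75, 98/375, 146/375]
P^4 =
  P: [1393/10125, 3658/16875, 12998/50625, 19688/50625]
  Q: [6857/50625, 3658/16875, 2578/10125, 19904/50625]
  R: [6893/50625, 3622/16875, 13142/50625, 19724/50625]
  S: [761/5625, 134/625, 1442/5625, 2216/5625]

(P^4)[P -> P] = 1393/10125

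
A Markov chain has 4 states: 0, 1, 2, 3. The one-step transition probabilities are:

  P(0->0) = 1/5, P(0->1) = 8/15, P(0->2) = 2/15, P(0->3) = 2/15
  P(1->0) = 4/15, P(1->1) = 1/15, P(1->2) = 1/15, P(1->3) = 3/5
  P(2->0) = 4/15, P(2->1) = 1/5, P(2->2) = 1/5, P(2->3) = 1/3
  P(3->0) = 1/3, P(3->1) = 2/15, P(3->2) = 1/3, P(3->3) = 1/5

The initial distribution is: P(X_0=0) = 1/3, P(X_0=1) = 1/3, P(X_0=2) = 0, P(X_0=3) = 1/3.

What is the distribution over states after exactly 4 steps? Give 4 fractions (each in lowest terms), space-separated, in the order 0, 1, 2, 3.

Answer: 40832/151875 12037/50625 9646/50625 45994/151875

Derivation:
Propagating the distribution step by step (d_{t+1} = d_t * P):
d_0 = (0=1/3, 1=1/3, 2=0, 3=1/3)
  d_1[0] = 1/3*1/5 + 1/3*4/15 + 0*4/15 + 1/3*1/3 = 4/15
  d_1[1] = 1/3*8/15 + 1/3*1/15 + 0*1/5 + 1/3*2/15 = 11/45
  d_1[2] = 1/3*2/15 + 1/3*1/15 + 0*1/5 + 1/3*1/3 = 8/45
  d_1[3] = 1/3*2/15 + 1/3*3/5 + 0*1/3 + 1/3*1/5 = 14/45
d_1 = (0=4/15, 1=11/45, 2=8/45, 3=14/45)
  d_2[0] = 4/15*1/5 + 11/45*4/15 + 8/45*4/15 + 14/45*1/3 = 182/675
  d_2[1] = 4/15*8/15 + 11/45*1/15 + 8/45*1/5 + 14/45*2/15 = 53/225
  d_2[2] = 4/15*2/15 + 11/45*1/15 + 8/45*1/5 + 14/45*1/3 = 43/225
  d_2[3] = 4/15*2/15 + 11/45*3/5 + 8/45*1/3 + 14/45*1/5 = 41/135
d_2 = (0=182/675, 1=53/225, 2=43/225, 3=41/135)
  d_3[0] = 182/675*1/5 + 53/225*4/15 + 43/225*4/15 + 41/135*1/3 = 2723/10125
  d_3[1] = 182/675*8/15 + 53/225*1/15 + 43/225*1/5 + 41/135*2/15 = 268/1125
  d_3[2] = 182/675*2/15 + 53/225*1/15 + 43/225*1/5 + 41/135*1/3 = 43/225
  d_3[3] = 182/675*2/15 + 53/225*3/5 + 43/225*1/3 + 41/135*1/5 = 611/2025
d_3 = (0=2723/10125, 1=268/1125, 2=43/225, 3=611/2025)
  d_4[0] = 2723/10125*1/5 + 268/1125*4/15 + 43/225*4/15 + 611/2025*1/3 = 40832/151875
  d_4[1] = 2723/10125*8/15 + 268/1125*1/15 + 43/225*1/5 + 611/2025*2/15 = 12037/50625
  d_4[2] = 2723/10125*2/15 + 268/1125*1/15 + 43/225*1/5 + 611/2025*1/3 = 9646/50625
  d_4[3] = 2723/10125*2/15 + 268/1125*3/5 + 43/225*1/3 + 611/2025*1/5 = 45994/151875
d_4 = (0=40832/151875, 1=12037/50625, 2=9646/50625, 3=45994/151875)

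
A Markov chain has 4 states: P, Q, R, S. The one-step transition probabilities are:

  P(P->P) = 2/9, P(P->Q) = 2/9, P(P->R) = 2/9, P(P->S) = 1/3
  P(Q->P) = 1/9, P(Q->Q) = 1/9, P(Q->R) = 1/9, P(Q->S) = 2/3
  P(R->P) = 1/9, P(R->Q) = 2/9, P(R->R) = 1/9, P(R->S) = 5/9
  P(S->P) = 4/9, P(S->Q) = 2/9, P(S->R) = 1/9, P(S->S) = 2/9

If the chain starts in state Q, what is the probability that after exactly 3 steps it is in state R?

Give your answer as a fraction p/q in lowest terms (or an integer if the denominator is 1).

Computing P^3 by repeated multiplication:
P^1 =
  P: [2/9, 2/9, 2/9, 1/3]
  Q: [1/9, 1/9, 1/9, 2/3]
  R: [1/9, 2/9, 1/9, 5/9]
  S: [4/9, 2/9, 1/9, 2/9]
P^2 =
  P: [20/81, 16/81, 11/81, 34/81]
  Q: [28/81, 17/81, 10/81, 26/81]
  R: [25/81, 16/81, 10/81, 10/27]
  S: [19/81, 16/81, 13/81, 11/27]
P^3 =
  P: [203/729, 146/729, 101/729, 31/81]
  Q: [187/729, 145/729, 109/729, 32/81]
  R: [196/729, 146/729, 106/729, 281/729]
  S: [199/729, 146/729, 100/729, 284/729]

(P^3)[Q -> R] = 109/729

Answer: 109/729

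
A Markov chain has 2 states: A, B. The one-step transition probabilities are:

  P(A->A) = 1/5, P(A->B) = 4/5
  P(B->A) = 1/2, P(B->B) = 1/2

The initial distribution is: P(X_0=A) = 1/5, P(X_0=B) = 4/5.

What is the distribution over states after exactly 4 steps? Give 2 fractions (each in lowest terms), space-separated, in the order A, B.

Answer: 4789/12500 7711/12500

Derivation:
Propagating the distribution step by step (d_{t+1} = d_t * P):
d_0 = (A=1/5, B=4/5)
  d_1[A] = 1/5*1/5 + 4/5*1/2 = 11/25
  d_1[B] = 1/5*4/5 + 4/5*1/2 = 14/25
d_1 = (A=11/25, B=14/25)
  d_2[A] = 11/25*1/5 + 14/25*1/2 = 46/125
  d_2[B] = 11/25*4/5 + 14/25*1/2 = 79/125
d_2 = (A=46/125, B=79/125)
  d_3[A] = 46/125*1/5 + 79/125*1/2 = 487/1250
  d_3[B] = 46/125*4/5 + 79/125*1/2 = 763/1250
d_3 = (A=487/1250, B=763/1250)
  d_4[A] = 487/1250*1/5 + 763/1250*1/2 = 4789/12500
  d_4[B] = 487/1250*4/5 + 763/1250*1/2 = 7711/12500
d_4 = (A=4789/12500, B=7711/12500)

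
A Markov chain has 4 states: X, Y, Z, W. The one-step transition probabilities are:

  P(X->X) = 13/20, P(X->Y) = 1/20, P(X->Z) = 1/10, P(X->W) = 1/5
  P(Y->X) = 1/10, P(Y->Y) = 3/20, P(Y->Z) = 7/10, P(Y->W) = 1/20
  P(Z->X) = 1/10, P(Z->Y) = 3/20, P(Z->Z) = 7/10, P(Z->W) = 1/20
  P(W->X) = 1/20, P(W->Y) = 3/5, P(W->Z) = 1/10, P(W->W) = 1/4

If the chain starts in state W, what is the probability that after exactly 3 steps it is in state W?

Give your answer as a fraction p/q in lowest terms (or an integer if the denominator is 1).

Computing P^3 by repeated multiplication:
P^1 =
  X: [13/20, 1/20, 1/10, 1/5]
  Y: [1/10, 3/20, 7/10, 1/20]
  Z: [1/10, 3/20, 7/10, 1/20]
  W: [1/20, 3/5, 1/10, 1/4]
P^2 =
  X: [179/400, 7/40, 19/100, 3/16]
  Y: [61/400, 13/80, 61/100, 3/40]
  Z: [61/400, 13/80, 61/100, 3/40]
  W: [23/200, 103/400, 13/25, 43/400]
P^3 =
  X: [1347/4000, 1517/8000, 319/1000, 1237/8000]
  Y: [1441/8000, 337/2000, 1127/2000, 703/8000]
  Z: [1441/8000, 337/2000, 1127/2000, 703/8000]
  W: [1263/8000, 299/1600, 1133/2000, 71/800]

(P^3)[W -> W] = 71/800

Answer: 71/800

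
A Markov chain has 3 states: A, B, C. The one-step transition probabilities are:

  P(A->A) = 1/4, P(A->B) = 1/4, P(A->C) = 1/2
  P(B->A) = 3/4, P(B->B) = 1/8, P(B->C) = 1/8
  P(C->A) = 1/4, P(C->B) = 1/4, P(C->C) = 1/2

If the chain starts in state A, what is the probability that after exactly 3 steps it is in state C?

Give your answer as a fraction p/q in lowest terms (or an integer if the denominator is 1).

Answer: 107/256

Derivation:
Computing P^3 by repeated multiplication:
P^1 =
  A: [1/4, 1/4, 1/2]
  B: [3/4, 1/8, 1/8]
  C: [1/4, 1/4, 1/2]
P^2 =
  A: [3/8, 7/32, 13/32]
  B: [5/16, 15/64, 29/64]
  C: [3/8, 7/32, 13/32]
P^3 =
  A: [23/64, 57/256, 107/256]
  B: [47/128, 113/512, 211/512]
  C: [23/64, 57/256, 107/256]

(P^3)[A -> C] = 107/256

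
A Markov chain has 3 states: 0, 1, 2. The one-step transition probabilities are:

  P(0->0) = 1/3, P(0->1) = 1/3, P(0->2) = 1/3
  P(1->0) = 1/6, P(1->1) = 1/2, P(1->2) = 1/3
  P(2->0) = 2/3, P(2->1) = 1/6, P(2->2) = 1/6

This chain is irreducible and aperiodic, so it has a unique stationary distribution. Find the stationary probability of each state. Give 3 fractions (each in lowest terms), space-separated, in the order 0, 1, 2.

Answer: 13/35 12/35 2/7

Derivation:
The stationary distribution satisfies pi = pi * P, i.e.:
  pi_0 = 1/3*pi_0 + 1/6*pi_1 + 2/3*pi_2
  pi_1 = 1/3*pi_0 + 1/2*pi_1 + 1/6*pi_2
  pi_2 = 1/3*pi_0 + 1/3*pi_1 + 1/6*pi_2
with normalization: pi_0 + pi_1 + pi_2 = 1.

Using the first 2 balance equations plus normalization, the linear system A*pi = b is:
  [-2/3, 1/6, 2/3] . pi = 0
  [1/3, -1/2, 1/6] . pi = 0
  [1, 1, 1] . pi = 1

Solving yields:
  pi_0 = 13/35
  pi_1 = 12/35
  pi_2 = 2/7

Verification (pi * P):
  13/35*1/3 + 12/35*1/6 + 2/7*2/3 = 13/35 = pi_0  (ok)
  13/35*1/3 + 12/35*1/2 + 2/7*1/6 = 12/35 = pi_1  (ok)
  13/35*1/3 + 12/35*1/3 + 2/7*1/6 = 2/7 = pi_2  (ok)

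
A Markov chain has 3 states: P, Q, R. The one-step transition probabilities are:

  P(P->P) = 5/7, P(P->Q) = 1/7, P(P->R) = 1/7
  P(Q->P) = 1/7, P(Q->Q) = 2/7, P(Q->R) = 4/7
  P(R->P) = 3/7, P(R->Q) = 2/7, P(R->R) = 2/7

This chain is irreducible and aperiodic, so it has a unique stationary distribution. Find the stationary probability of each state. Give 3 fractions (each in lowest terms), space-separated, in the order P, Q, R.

Answer: 17/33 7/33 3/11

Derivation:
The stationary distribution satisfies pi = pi * P, i.e.:
  pi_P = 5/7*pi_P + 1/7*pi_Q + 3/7*pi_R
  pi_Q = 1/7*pi_P + 2/7*pi_Q + 2/7*pi_R
  pi_R = 1/7*pi_P + 4/7*pi_Q + 2/7*pi_R
with normalization: pi_P + pi_Q + pi_R = 1.

Using the first 2 balance equations plus normalization, the linear system A*pi = b is:
  [-2/7, 1/7, 3/7] . pi = 0
  [1/7, -5/7, 2/7] . pi = 0
  [1, 1, 1] . pi = 1

Solving yields:
  pi_P = 17/33
  pi_Q = 7/33
  pi_R = 3/11

Verification (pi * P):
  17/33*5/7 + 7/33*1/7 + 3/11*3/7 = 17/33 = pi_P  (ok)
  17/33*1/7 + 7/33*2/7 + 3/11*2/7 = 7/33 = pi_Q  (ok)
  17/33*1/7 + 7/33*4/7 + 3/11*2/7 = 3/11 = pi_R  (ok)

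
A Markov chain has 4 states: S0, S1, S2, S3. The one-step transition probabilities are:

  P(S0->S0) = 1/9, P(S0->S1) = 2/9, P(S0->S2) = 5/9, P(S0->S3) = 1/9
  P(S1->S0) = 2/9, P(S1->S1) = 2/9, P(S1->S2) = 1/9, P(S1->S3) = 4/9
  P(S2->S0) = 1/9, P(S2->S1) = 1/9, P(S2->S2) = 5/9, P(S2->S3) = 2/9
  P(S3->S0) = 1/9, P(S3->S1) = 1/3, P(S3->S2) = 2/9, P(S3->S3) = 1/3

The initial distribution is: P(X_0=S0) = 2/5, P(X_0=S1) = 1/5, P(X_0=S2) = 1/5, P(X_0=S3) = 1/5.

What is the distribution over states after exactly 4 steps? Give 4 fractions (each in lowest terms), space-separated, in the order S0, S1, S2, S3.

Propagating the distribution step by step (d_{t+1} = d_t * P):
d_0 = (S0=2/5, S1=1/5, S2=1/5, S3=1/5)
  d_1[S0] = 2/5*1/9 + 1/5*2/9 + 1/5*1/9 + 1/5*1/9 = 2/15
  d_1[S1] = 2/5*2/9 + 1/5*2/9 + 1/5*1/9 + 1/5*1/3 = 2/9
  d_1[S2] = 2/5*5/9 + 1/5*1/9 + 1/5*5/9 + 1/5*2/9 = 2/5
  d_1[S3] = 2/5*1/9 + 1/5*4/9 + 1/5*2/9 + 1/5*1/3 = 11/45
d_1 = (S0=2/15, S1=2/9, S2=2/5, S3=11/45)
  d_2[S0] = 2/15*1/9 + 2/9*2/9 + 2/5*1/9 + 11/45*1/9 = 11/81
  d_2[S1] = 2/15*2/9 + 2/9*2/9 + 2/5*1/9 + 11/45*1/3 = 83/405
  d_2[S2] = 2/15*5/9 + 2/9*1/9 + 2/5*5/9 + 11/45*2/9 = 152/405
  d_2[S3] = 2/15*1/9 + 2/9*4/9 + 2/5*2/9 + 11/45*1/3 = 23/81
d_2 = (S0=11/81, S1=83/405, S2=152/405, S3=23/81)
  d_3[S0] = 11/81*1/9 + 83/405*2/9 + 152/405*1/9 + 23/81*1/9 = 488/3645
  d_3[S1] = 11/81*2/9 + 83/405*2/9 + 152/405*1/9 + 23/81*1/3 = 773/3645
  d_3[S2] = 11/81*5/9 + 83/405*1/9 + 152/405*5/9 + 23/81*2/9 = 1348/3645
  d_3[S3] = 11/81*1/9 + 83/405*4/9 + 152/405*2/9 + 23/81*1/3 = 1036/3645
d_3 = (S0=488/3645, S1=773/3645, S2=1348/3645, S3=1036/3645)
  d_4[S0] = 488/3645*1/9 + 773/3645*2/9 + 1348/3645*1/9 + 1036/3645*1/9 = 4418/32805
  d_4[S1] = 488/3645*2/9 + 773/3645*2/9 + 1348/3645*1/9 + 1036/3645*1/3 = 2326/10935
  d_4[S2] = 488/3645*5/9 + 773/3645*1/9 + 1348/3645*5/9 + 1036/3645*2/9 = 2405/6561
  d_4[S3] = 488/3645*1/9 + 773/3645*4/9 + 1348/3645*2/9 + 1036/3645*1/3 = 3128/10935
d_4 = (S0=4418/32805, S1=2326/10935, S2=2405/6561, S3=3128/10935)

Answer: 4418/32805 2326/10935 2405/6561 3128/10935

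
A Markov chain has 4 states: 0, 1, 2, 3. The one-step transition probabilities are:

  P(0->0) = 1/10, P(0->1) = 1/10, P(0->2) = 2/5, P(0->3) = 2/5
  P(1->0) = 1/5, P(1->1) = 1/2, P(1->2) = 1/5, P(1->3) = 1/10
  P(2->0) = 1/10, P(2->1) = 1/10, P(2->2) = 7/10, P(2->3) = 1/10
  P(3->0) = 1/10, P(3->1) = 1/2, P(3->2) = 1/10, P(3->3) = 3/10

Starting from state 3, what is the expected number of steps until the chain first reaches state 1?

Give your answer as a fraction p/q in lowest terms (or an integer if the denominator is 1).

Let h_i = expected steps to first reach 1 from state i.
Boundary: h_1 = 0.
First-step equations for the other states:
  h_0 = 1 + 1/10*h_0 + 1/10*h_1 + 2/5*h_2 + 2/5*h_3
  h_2 = 1 + 1/10*h_0 + 1/10*h_1 + 7/10*h_2 + 1/10*h_3
  h_3 = 1 + 1/10*h_0 + 1/2*h_1 + 1/10*h_2 + 3/10*h_3

Substituting h_1 = 0 and rearranging gives the linear system (I - Q) h = 1:
  [9/10, -2/5, -2/5] . (h_0, h_2, h_3) = 1
  [-1/10, 3/10, -1/10] . (h_0, h_2, h_3) = 1
  [-1/10, -1/10, 7/10] . (h_0, h_2, h_3) = 1

Solving yields:
  h_0 = 170/33
  h_2 = 200/33
  h_3 = 100/33

Starting state is 3, so the expected hitting time is h_3 = 100/33.

Answer: 100/33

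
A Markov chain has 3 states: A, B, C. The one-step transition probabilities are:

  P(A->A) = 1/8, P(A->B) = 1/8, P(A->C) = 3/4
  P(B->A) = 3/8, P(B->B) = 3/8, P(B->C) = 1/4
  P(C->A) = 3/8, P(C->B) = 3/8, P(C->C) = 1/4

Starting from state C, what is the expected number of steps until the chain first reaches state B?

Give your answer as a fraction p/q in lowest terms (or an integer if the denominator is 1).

Answer: 10/3

Derivation:
Let h_i = expected steps to first reach B from state i.
Boundary: h_B = 0.
First-step equations for the other states:
  h_A = 1 + 1/8*h_A + 1/8*h_B + 3/4*h_C
  h_C = 1 + 3/8*h_A + 3/8*h_B + 1/4*h_C

Substituting h_B = 0 and rearranging gives the linear system (I - Q) h = 1:
  [7/8, -3/4] . (h_A, h_C) = 1
  [-3/8, 3/4] . (h_A, h_C) = 1

Solving yields:
  h_A = 4
  h_C = 10/3

Starting state is C, so the expected hitting time is h_C = 10/3.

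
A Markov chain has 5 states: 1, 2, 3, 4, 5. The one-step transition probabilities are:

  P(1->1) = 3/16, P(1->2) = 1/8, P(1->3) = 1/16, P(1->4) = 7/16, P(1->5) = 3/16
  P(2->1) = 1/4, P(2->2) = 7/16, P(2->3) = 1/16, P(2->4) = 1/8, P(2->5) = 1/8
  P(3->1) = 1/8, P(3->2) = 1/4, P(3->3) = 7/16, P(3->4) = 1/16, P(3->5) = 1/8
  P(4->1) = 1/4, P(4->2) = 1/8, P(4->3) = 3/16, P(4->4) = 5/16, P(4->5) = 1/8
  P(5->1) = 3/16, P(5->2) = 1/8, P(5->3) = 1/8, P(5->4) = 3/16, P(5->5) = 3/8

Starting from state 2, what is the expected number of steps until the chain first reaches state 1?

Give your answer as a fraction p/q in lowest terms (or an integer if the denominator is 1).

Let h_i = expected steps to first reach 1 from state i.
Boundary: h_1 = 0.
First-step equations for the other states:
  h_2 = 1 + 1/4*h_1 + 7/16*h_2 + 1/16*h_3 + 1/8*h_4 + 1/8*h_5
  h_3 = 1 + 1/8*h_1 + 1/4*h_2 + 7/16*h_3 + 1/16*h_4 + 1/8*h_5
  h_4 = 1 + 1/4*h_1 + 1/8*h_2 + 3/16*h_3 + 5/16*h_4 + 1/8*h_5
  h_5 = 1 + 3/16*h_1 + 1/8*h_2 + 1/8*h_3 + 3/16*h_4 + 3/8*h_5

Substituting h_1 = 0 and rearranging gives the linear system (I - Q) h = 1:
  [9/16, -1/16, -1/8, -1/8] . (h_2, h_3, h_4, h_5) = 1
  [-1/4, 9/16, -1/16, -1/8] . (h_2, h_3, h_4, h_5) = 1
  [-1/8, -3/16, 11/16, -1/8] . (h_2, h_3, h_4, h_5) = 1
  [-1/8, -1/8, -3/16, 5/8] . (h_2, h_3, h_4, h_5) = 1

Solving yields:
  h_2 = 2112/467
  h_3 = 2528/467
  h_4 = 2176/467
  h_5 = 2328/467

Starting state is 2, so the expected hitting time is h_2 = 2112/467.

Answer: 2112/467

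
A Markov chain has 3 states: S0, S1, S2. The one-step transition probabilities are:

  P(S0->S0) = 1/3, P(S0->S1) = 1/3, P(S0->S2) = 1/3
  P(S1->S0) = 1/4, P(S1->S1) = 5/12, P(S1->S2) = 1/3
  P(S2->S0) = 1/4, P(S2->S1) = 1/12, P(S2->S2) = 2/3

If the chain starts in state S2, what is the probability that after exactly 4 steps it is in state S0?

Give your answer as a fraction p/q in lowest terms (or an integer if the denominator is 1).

Computing P^4 by repeated multiplication:
P^1 =
  S0: [1/3, 1/3, 1/3]
  S1: [1/4, 5/12, 1/3]
  S2: [1/4, 1/12, 2/3]
P^2 =
  S0: [5/18, 5/18, 4/9]
  S1: [13/48, 41/144, 4/9]
  S2: [13/48, 25/144, 5/9]
P^3 =
  S0: [59/216, 53/216, 13/27]
  S1: [157/576, 425/1728, 13/27]
  S2: [157/576, 361/1728, 14/27]
P^4 =
  S0: [707/2592, 605/2592, 40/81]
  S1: [1885/6912, 4841/20736, 40/81]
  S2: [1885/6912, 4585/20736, 41/81]

(P^4)[S2 -> S0] = 1885/6912

Answer: 1885/6912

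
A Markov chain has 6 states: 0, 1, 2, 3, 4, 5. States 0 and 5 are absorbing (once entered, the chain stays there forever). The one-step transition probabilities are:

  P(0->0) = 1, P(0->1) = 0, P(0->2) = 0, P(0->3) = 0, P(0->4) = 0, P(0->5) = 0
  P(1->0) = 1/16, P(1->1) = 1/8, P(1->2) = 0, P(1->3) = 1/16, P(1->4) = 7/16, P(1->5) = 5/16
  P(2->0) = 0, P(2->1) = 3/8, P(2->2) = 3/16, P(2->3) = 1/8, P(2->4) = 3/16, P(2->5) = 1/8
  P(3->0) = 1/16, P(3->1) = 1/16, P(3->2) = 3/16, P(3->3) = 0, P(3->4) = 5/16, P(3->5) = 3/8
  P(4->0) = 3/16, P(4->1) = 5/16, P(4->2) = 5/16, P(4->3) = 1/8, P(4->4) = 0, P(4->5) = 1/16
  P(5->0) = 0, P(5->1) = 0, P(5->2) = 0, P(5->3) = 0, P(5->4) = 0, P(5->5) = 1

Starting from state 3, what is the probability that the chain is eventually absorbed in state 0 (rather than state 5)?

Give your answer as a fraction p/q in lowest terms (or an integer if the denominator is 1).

Let a_i = P(absorbed in 0 | start in state i).
Boundary conditions: a_0 = 1, a_5 = 0.
For each transient state i, a_i = sum_j P(i->j) * a_j:
  a_1 = 1/16*a_0 + 1/8*a_1 + 0*a_2 + 1/16*a_3 + 7/16*a_4 + 5/16*a_5
  a_2 = 0*a_0 + 3/8*a_1 + 3/16*a_2 + 1/8*a_3 + 3/16*a_4 + 1/8*a_5
  a_3 = 1/16*a_0 + 1/16*a_1 + 3/16*a_2 + 0*a_3 + 5/16*a_4 + 3/8*a_5
  a_4 = 3/16*a_0 + 5/16*a_1 + 5/16*a_2 + 1/8*a_3 + 0*a_4 + 1/16*a_5

Substituting a_0 = 1 and a_5 = 0, rearrange to (I - Q) a = r where r[i] = P(i -> 0):
  [7/8, 0, -1/16, -7/16] . (a_1, a_2, a_3, a_4) = 1/16
  [-3/8, 13/16, -1/8, -3/16] . (a_1, a_2, a_3, a_4) = 0
  [-1/16, -3/16, 1, -5/16] . (a_1, a_2, a_3, a_4) = 1/16
  [-5/16, -5/16, -1/8, 1] . (a_1, a_2, a_3, a_4) = 3/16

Solving yields:
  a_1 = 7703/27181
  a_2 = 7036/27181
  a_3 = 971/3883
  a_4 = 10552/27181

Starting state is 3, so the absorption probability is a_3 = 971/3883.

Answer: 971/3883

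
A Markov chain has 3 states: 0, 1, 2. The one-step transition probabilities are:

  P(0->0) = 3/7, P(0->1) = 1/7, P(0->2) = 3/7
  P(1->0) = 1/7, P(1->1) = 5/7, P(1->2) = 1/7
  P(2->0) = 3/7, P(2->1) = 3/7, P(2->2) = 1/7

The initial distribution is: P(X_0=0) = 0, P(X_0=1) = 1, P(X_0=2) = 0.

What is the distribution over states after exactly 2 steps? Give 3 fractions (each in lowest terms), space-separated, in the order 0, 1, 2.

Answer: 11/49 29/49 9/49

Derivation:
Propagating the distribution step by step (d_{t+1} = d_t * P):
d_0 = (0=0, 1=1, 2=0)
  d_1[0] = 0*3/7 + 1*1/7 + 0*3/7 = 1/7
  d_1[1] = 0*1/7 + 1*5/7 + 0*3/7 = 5/7
  d_1[2] = 0*3/7 + 1*1/7 + 0*1/7 = 1/7
d_1 = (0=1/7, 1=5/7, 2=1/7)
  d_2[0] = 1/7*3/7 + 5/7*1/7 + 1/7*3/7 = 11/49
  d_2[1] = 1/7*1/7 + 5/7*5/7 + 1/7*3/7 = 29/49
  d_2[2] = 1/7*3/7 + 5/7*1/7 + 1/7*1/7 = 9/49
d_2 = (0=11/49, 1=29/49, 2=9/49)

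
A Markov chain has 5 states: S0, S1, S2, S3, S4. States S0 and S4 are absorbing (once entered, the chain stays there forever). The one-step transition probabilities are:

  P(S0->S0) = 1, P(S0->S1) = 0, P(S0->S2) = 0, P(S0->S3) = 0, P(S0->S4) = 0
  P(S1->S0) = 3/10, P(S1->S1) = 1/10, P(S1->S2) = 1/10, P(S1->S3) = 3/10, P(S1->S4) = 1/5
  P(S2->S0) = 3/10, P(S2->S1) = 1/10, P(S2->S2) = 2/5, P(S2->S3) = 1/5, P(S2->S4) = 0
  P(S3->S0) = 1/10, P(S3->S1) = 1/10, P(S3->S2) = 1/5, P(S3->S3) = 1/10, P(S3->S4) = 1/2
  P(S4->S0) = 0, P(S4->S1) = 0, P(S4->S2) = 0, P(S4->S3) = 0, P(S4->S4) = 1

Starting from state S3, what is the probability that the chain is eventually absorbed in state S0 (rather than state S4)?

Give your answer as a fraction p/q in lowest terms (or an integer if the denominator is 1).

Answer: 134/415

Derivation:
Let a_i = P(absorbed in S0 | start in state i).
Boundary conditions: a_S0 = 1, a_S4 = 0.
For each transient state i, a_i = sum_j P(i->j) * a_j:
  a_S1 = 3/10*a_S0 + 1/10*a_S1 + 1/10*a_S2 + 3/10*a_S3 + 1/5*a_S4
  a_S2 = 3/10*a_S0 + 1/10*a_S1 + 2/5*a_S2 + 1/5*a_S3 + 0*a_S4
  a_S3 = 1/10*a_S0 + 1/10*a_S1 + 1/5*a_S2 + 1/10*a_S3 + 1/2*a_S4

Substituting a_S0 = 1 and a_S4 = 0, rearrange to (I - Q) a = r where r[i] = P(i -> S0):
  [9/10, -1/10, -3/10] . (a_S1, a_S2, a_S3) = 3/10
  [-1/10, 3/5, -1/5] . (a_S1, a_S2, a_S3) = 3/10
  [-1/10, -1/5, 9/10] . (a_S1, a_S2, a_S3) = 1/10

Solving yields:
  a_S1 = 43/83
  a_S2 = 288/415
  a_S3 = 134/415

Starting state is S3, so the absorption probability is a_S3 = 134/415.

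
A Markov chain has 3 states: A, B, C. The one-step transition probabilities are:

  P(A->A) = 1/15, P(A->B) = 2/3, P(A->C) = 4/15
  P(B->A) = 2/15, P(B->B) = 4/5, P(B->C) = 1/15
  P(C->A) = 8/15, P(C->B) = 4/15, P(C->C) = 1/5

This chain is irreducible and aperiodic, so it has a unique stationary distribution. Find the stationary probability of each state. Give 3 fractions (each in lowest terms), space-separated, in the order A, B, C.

The stationary distribution satisfies pi = pi * P, i.e.:
  pi_A = 1/15*pi_A + 2/15*pi_B + 8/15*pi_C
  pi_B = 2/3*pi_A + 4/5*pi_B + 4/15*pi_C
  pi_C = 4/15*pi_A + 1/15*pi_B + 1/5*pi_C
with normalization: pi_A + pi_B + pi_C = 1.

Using the first 2 balance equations plus normalization, the linear system A*pi = b is:
  [-14/15, 2/15, 8/15] . pi = 0
  [2/3, -1/5, 4/15] . pi = 0
  [1, 1, 1] . pi = 1

Solving yields:
  pi_A = 16/95
  pi_B = 68/95
  pi_C = 11/95

Verification (pi * P):
  16/95*1/15 + 68/95*2/15 + 11/95*8/15 = 16/95 = pi_A  (ok)
  16/95*2/3 + 68/95*4/5 + 11/95*4/15 = 68/95 = pi_B  (ok)
  16/95*4/15 + 68/95*1/15 + 11/95*1/5 = 11/95 = pi_C  (ok)

Answer: 16/95 68/95 11/95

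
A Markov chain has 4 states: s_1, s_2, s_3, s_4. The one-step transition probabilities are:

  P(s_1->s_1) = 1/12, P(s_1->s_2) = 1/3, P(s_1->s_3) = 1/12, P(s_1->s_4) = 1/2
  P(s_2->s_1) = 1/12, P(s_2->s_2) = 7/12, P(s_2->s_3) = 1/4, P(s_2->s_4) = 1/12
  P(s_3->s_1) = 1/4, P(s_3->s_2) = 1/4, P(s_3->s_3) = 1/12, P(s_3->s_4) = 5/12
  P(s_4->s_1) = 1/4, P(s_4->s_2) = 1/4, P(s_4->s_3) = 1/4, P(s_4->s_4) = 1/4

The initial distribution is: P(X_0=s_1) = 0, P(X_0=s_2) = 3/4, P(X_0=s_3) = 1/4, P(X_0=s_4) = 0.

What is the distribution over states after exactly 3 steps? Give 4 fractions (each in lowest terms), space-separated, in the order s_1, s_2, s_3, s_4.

Answer: 89/576 233/576 167/864 107/432

Derivation:
Propagating the distribution step by step (d_{t+1} = d_t * P):
d_0 = (s_1=0, s_2=3/4, s_3=1/4, s_4=0)
  d_1[s_1] = 0*1/12 + 3/4*1/12 + 1/4*1/4 + 0*1/4 = 1/8
  d_1[s_2] = 0*1/3 + 3/4*7/12 + 1/4*1/4 + 0*1/4 = 1/2
  d_1[s_3] = 0*1/12 + 3/4*1/4 + 1/4*1/12 + 0*1/4 = 5/24
  d_1[s_4] = 0*1/2 + 3/4*1/12 + 1/4*5/12 + 0*1/4 = 1/6
d_1 = (s_1=1/8, s_2=1/2, s_3=5/24, s_4=1/6)
  d_2[s_1] = 1/8*1/12 + 1/2*1/12 + 5/24*1/4 + 1/6*1/4 = 7/48
  d_2[s_2] = 1/8*1/3 + 1/2*7/12 + 5/24*1/4 + 1/6*1/4 = 41/96
  d_2[s_3] = 1/8*1/12 + 1/2*1/4 + 5/24*1/12 + 1/6*1/4 = 7/36
  d_2[s_4] = 1/8*1/2 + 1/2*1/12 + 5/24*5/12 + 1/6*1/4 = 67/288
d_2 = (s_1=7/48, s_2=41/96, s_3=7/36, s_4=67/288)
  d_3[s_1] = 7/48*1/12 + 41/96*1/12 + 7/36*1/4 + 67/288*1/4 = 89/576
  d_3[s_2] = 7/48*1/3 + 41/96*7/12 + 7/36*1/4 + 67/288*1/4 = 233/576
  d_3[s_3] = 7/48*1/12 + 41/96*1/4 + 7/36*1/12 + 67/288*1/4 = 167/864
  d_3[s_4] = 7/48*1/2 + 41/96*1/12 + 7/36*5/12 + 67/288*1/4 = 107/432
d_3 = (s_1=89/576, s_2=233/576, s_3=167/864, s_4=107/432)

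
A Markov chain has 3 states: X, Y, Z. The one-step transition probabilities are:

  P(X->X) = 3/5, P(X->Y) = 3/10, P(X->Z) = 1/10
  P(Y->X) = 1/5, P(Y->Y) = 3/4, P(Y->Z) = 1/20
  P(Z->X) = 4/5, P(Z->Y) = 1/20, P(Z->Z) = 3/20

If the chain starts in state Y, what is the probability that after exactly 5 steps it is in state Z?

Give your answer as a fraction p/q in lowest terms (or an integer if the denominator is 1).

Computing P^5 by repeated multiplication:
P^1 =
  X: [3/5, 3/10, 1/10]
  Y: [1/5, 3/4, 1/20]
  Z: [4/5, 1/20, 3/20]
P^2 =
  X: [1/2, 41/100, 9/100]
  Y: [31/100, 5/8, 13/200]
  Z: [61/100, 57/200, 21/200]
P^3 =
  X: [227/500, 231/500, 21/250]
  Y: [363/1000, 113/200, 9/125]
  Z: [507/1000, 201/500, 91/1000]
P^4 =
  X: [54/125, 4869/10000, 811/10000]
  Y: [971/2500, 429/800, 1507/20000]
  Z: [2287/5000, 9163/20000, 1689/20000]
P^5 =
  X: [21073/50000, 49883/100000, 7971/100000]
  Y: [40057/100000, 20899/40000, 15391/200000]
  Z: [43363/100000, 97011/200000, 16263/200000]

(P^5)[Y -> Z] = 15391/200000

Answer: 15391/200000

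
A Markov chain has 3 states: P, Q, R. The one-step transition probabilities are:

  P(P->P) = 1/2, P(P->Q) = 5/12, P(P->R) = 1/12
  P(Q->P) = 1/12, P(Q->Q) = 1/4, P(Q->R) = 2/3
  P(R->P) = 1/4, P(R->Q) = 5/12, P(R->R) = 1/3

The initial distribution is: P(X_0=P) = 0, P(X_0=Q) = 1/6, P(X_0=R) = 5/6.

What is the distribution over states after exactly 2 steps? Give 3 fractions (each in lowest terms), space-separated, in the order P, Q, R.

Answer: 13/54 19/54 11/27

Derivation:
Propagating the distribution step by step (d_{t+1} = d_t * P):
d_0 = (P=0, Q=1/6, R=5/6)
  d_1[P] = 0*1/2 + 1/6*1/12 + 5/6*1/4 = 2/9
  d_1[Q] = 0*5/12 + 1/6*1/4 + 5/6*5/12 = 7/18
  d_1[R] = 0*1/12 + 1/6*2/3 + 5/6*1/3 = 7/18
d_1 = (P=2/9, Q=7/18, R=7/18)
  d_2[P] = 2/9*1/2 + 7/18*1/12 + 7/18*1/4 = 13/54
  d_2[Q] = 2/9*5/12 + 7/18*1/4 + 7/18*5/12 = 19/54
  d_2[R] = 2/9*1/12 + 7/18*2/3 + 7/18*1/3 = 11/27
d_2 = (P=13/54, Q=19/54, R=11/27)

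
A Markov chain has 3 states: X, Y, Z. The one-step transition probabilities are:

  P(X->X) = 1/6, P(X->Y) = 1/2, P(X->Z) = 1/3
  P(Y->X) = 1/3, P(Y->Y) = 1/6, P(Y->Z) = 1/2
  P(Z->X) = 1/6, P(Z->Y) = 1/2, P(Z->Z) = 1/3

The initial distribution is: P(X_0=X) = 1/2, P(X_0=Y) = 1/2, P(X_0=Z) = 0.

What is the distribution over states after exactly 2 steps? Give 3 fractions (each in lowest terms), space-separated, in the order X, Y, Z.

Answer: 2/9 7/18 7/18

Derivation:
Propagating the distribution step by step (d_{t+1} = d_t * P):
d_0 = (X=1/2, Y=1/2, Z=0)
  d_1[X] = 1/2*1/6 + 1/2*1/3 + 0*1/6 = 1/4
  d_1[Y] = 1/2*1/2 + 1/2*1/6 + 0*1/2 = 1/3
  d_1[Z] = 1/2*1/3 + 1/2*1/2 + 0*1/3 = 5/12
d_1 = (X=1/4, Y=1/3, Z=5/12)
  d_2[X] = 1/4*1/6 + 1/3*1/3 + 5/12*1/6 = 2/9
  d_2[Y] = 1/4*1/2 + 1/3*1/6 + 5/12*1/2 = 7/18
  d_2[Z] = 1/4*1/3 + 1/3*1/2 + 5/12*1/3 = 7/18
d_2 = (X=2/9, Y=7/18, Z=7/18)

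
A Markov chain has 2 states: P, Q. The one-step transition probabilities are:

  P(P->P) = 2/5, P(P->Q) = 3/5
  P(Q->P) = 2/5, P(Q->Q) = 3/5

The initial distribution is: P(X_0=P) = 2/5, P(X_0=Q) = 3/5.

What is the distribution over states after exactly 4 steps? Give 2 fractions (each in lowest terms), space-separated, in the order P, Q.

Propagating the distribution step by step (d_{t+1} = d_t * P):
d_0 = (P=2/5, Q=3/5)
  d_1[P] = 2/5*2/5 + 3/5*2/5 = 2/5
  d_1[Q] = 2/5*3/5 + 3/5*3/5 = 3/5
d_1 = (P=2/5, Q=3/5)
  d_2[P] = 2/5*2/5 + 3/5*2/5 = 2/5
  d_2[Q] = 2/5*3/5 + 3/5*3/5 = 3/5
d_2 = (P=2/5, Q=3/5)
  d_3[P] = 2/5*2/5 + 3/5*2/5 = 2/5
  d_3[Q] = 2/5*3/5 + 3/5*3/5 = 3/5
d_3 = (P=2/5, Q=3/5)
  d_4[P] = 2/5*2/5 + 3/5*2/5 = 2/5
  d_4[Q] = 2/5*3/5 + 3/5*3/5 = 3/5
d_4 = (P=2/5, Q=3/5)

Answer: 2/5 3/5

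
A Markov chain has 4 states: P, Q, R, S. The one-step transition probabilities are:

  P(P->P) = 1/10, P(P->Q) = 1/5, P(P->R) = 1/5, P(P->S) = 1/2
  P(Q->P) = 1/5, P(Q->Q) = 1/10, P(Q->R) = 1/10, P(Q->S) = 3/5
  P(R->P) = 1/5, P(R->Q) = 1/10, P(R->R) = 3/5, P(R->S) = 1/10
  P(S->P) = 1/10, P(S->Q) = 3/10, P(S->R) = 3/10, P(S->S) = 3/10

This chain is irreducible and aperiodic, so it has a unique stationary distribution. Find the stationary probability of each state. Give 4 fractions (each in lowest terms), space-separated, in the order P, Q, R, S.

The stationary distribution satisfies pi = pi * P, i.e.:
  pi_P = 1/10*pi_P + 1/5*pi_Q + 1/5*pi_R + 1/10*pi_S
  pi_Q = 1/5*pi_P + 1/10*pi_Q + 1/10*pi_R + 3/10*pi_S
  pi_R = 1/5*pi_P + 1/10*pi_Q + 3/5*pi_R + 3/10*pi_S
  pi_S = 1/2*pi_P + 3/5*pi_Q + 1/10*pi_R + 3/10*pi_S
with normalization: pi_P + pi_Q + pi_R + pi_S = 1.

Using the first 3 balance equations plus normalization, the linear system A*pi = b is:
  [-9/10, 1/5, 1/5, 1/10] . pi = 0
  [1/5, -9/10, 1/10, 3/10] . pi = 0
  [1/5, 1/10, -2/5, 3/10] . pi = 0
  [1, 1, 1, 1] . pi = 1

Solving yields:
  pi_P = 25/163
  pi_Q = 29/163
  pi_R = 58/163
  pi_S = 51/163

Verification (pi * P):
  25/163*1/10 + 29/163*1/5 + 58/163*1/5 + 51/163*1/10 = 25/163 = pi_P  (ok)
  25/163*1/5 + 29/163*1/10 + 58/163*1/10 + 51/163*3/10 = 29/163 = pi_Q  (ok)
  25/163*1/5 + 29/163*1/10 + 58/163*3/5 + 51/163*3/10 = 58/163 = pi_R  (ok)
  25/163*1/2 + 29/163*3/5 + 58/163*1/10 + 51/163*3/10 = 51/163 = pi_S  (ok)

Answer: 25/163 29/163 58/163 51/163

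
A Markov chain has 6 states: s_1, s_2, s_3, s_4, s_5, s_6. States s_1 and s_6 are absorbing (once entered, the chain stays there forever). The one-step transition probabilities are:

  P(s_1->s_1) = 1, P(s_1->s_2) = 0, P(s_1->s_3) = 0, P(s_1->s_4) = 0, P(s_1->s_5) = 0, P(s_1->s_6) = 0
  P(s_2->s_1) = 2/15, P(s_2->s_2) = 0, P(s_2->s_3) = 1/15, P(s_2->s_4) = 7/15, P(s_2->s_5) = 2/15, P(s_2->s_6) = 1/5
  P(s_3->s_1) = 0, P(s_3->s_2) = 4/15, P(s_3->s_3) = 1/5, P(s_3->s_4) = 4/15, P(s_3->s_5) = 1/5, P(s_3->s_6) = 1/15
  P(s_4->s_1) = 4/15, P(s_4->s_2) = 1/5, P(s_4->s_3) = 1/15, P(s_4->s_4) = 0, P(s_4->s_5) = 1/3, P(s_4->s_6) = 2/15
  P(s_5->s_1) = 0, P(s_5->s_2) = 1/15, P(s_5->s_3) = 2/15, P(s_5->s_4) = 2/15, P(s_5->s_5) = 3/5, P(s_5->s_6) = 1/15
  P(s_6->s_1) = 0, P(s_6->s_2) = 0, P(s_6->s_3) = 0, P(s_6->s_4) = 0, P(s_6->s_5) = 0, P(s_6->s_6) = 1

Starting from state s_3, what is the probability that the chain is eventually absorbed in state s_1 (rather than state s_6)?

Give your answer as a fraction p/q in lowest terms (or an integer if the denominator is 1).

Let a_i = P(absorbed in s_1 | start in state i).
Boundary conditions: a_s_1 = 1, a_s_6 = 0.
For each transient state i, a_i = sum_j P(i->j) * a_j:
  a_s_2 = 2/15*a_s_1 + 0*a_s_2 + 1/15*a_s_3 + 7/15*a_s_4 + 2/15*a_s_5 + 1/5*a_s_6
  a_s_3 = 0*a_s_1 + 4/15*a_s_2 + 1/5*a_s_3 + 4/15*a_s_4 + 1/5*a_s_5 + 1/15*a_s_6
  a_s_4 = 4/15*a_s_1 + 1/5*a_s_2 + 1/15*a_s_3 + 0*a_s_4 + 1/3*a_s_5 + 2/15*a_s_6
  a_s_5 = 0*a_s_1 + 1/15*a_s_2 + 2/15*a_s_3 + 2/15*a_s_4 + 3/5*a_s_5 + 1/15*a_s_6

Substituting a_s_1 = 1 and a_s_6 = 0, rearrange to (I - Q) a = r where r[i] = P(i -> s_1):
  [1, -1/15, -7/15, -2/15] . (a_s_2, a_s_3, a_s_4, a_s_5) = 2/15
  [-4/15, 4/5, -4/15, -1/5] . (a_s_2, a_s_3, a_s_4, a_s_5) = 0
  [-1/5, -1/15, 1, -1/3] . (a_s_2, a_s_3, a_s_4, a_s_5) = 4/15
  [-1/15, -2/15, -2/15, 2/5] . (a_s_2, a_s_3, a_s_4, a_s_5) = 0

Solving yields:
  a_s_2 = 1912/4225
  a_s_3 = 1769/4225
  a_s_4 = 167/325
  a_s_5 = 1632/4225

Starting state is s_3, so the absorption probability is a_s_3 = 1769/4225.

Answer: 1769/4225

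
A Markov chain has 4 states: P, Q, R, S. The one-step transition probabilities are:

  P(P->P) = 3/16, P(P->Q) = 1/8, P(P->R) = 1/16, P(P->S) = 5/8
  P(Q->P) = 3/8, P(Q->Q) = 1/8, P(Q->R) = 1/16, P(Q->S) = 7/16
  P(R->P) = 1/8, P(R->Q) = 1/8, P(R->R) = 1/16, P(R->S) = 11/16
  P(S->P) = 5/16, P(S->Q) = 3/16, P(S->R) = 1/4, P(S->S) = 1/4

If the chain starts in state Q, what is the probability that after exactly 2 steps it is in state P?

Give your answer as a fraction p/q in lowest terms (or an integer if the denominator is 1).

Answer: 67/256

Derivation:
Computing P^2 by repeated multiplication:
P^1 =
  P: [3/16, 1/8, 1/16, 5/8]
  Q: [3/8, 1/8, 1/16, 7/16]
  R: [1/8, 1/8, 1/16, 11/16]
  S: [5/16, 3/16, 1/4, 1/4]
P^2 =
  P: [73/256, 21/128, 23/128, 95/256]
  Q: [67/256, 39/256, 37/256, 113/256]
  R: [75/256, 43/256, 49/256, 89/256]
  S: [61/256, 9/64, 7/64, 131/256]

(P^2)[Q -> P] = 67/256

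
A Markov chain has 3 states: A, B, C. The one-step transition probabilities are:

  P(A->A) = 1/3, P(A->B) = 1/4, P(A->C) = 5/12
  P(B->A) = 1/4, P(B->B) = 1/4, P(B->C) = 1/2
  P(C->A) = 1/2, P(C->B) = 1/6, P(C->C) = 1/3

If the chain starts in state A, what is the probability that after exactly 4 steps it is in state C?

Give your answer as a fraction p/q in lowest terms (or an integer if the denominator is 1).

Computing P^4 by repeated multiplication:
P^1 =
  A: [1/3, 1/4, 5/12]
  B: [1/4, 1/4, 1/2]
  C: [1/2, 1/6, 1/3]
P^2 =
  A: [55/144, 31/144, 29/72]
  B: [19/48, 5/24, 19/48]
  C: [3/8, 2/9, 29/72]
P^3 =
  A: [661/1728, 187/864, 77/192]
  B: [55/144, 125/576, 77/192]
  C: [55/144, 187/864, 347/864]
P^4 =
  A: [1981/5184, 499/2304, 8321/20736]
  B: [2641/6912, 499/2304, 1387/3456]
  C: [1321/3456, 2245/10368, 65/162]

(P^4)[A -> C] = 8321/20736

Answer: 8321/20736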